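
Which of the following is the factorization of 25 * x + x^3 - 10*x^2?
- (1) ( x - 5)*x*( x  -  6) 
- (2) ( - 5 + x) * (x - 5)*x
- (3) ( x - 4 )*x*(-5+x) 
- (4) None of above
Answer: 2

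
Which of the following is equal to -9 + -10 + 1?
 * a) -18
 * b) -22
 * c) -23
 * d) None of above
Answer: a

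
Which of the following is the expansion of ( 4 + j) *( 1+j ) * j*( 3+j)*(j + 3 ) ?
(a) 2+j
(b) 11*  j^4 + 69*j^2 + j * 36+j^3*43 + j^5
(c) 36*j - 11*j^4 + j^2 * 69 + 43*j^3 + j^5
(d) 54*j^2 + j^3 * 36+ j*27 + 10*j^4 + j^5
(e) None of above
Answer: b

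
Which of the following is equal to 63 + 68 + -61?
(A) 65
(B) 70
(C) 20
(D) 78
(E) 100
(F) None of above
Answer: B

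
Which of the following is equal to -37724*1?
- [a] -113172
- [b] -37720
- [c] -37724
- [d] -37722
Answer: c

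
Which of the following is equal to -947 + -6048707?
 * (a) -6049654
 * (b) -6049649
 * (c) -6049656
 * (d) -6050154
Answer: a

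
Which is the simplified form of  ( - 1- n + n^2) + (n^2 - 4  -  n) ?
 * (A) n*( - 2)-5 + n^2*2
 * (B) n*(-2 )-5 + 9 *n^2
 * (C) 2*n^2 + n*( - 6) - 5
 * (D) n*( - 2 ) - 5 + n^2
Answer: A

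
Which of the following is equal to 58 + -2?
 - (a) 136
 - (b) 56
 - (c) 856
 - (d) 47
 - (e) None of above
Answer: b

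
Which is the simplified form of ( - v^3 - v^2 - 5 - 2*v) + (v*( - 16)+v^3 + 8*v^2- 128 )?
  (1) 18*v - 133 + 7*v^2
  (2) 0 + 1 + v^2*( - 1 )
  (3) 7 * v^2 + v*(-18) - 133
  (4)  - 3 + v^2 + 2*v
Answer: 3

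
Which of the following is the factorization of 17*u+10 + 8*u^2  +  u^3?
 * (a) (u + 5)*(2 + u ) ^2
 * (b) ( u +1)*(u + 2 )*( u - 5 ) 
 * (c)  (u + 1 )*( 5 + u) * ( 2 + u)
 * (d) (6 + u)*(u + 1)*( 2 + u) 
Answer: c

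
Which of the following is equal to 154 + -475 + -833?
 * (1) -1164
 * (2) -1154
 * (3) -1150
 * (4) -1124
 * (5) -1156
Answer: 2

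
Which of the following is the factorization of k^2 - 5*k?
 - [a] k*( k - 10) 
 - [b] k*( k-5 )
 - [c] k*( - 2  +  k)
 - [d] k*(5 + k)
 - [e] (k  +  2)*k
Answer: b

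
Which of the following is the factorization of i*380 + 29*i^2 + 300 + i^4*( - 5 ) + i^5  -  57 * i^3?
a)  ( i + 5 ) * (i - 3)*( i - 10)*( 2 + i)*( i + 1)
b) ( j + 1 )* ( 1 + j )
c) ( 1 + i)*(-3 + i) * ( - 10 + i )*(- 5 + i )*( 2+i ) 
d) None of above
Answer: a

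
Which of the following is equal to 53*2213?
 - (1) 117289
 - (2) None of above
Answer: 1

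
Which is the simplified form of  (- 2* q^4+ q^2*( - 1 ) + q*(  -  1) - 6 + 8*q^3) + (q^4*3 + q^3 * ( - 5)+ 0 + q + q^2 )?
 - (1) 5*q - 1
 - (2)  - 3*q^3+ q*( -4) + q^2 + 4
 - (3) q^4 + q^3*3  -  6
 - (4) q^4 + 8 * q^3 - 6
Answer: 3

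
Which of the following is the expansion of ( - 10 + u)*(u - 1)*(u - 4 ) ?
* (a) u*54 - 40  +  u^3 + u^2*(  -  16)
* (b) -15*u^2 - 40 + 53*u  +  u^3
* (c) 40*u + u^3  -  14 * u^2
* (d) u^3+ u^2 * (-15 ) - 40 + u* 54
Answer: d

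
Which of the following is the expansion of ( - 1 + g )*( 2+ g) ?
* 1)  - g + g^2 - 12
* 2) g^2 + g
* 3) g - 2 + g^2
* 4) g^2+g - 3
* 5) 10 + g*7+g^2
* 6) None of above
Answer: 3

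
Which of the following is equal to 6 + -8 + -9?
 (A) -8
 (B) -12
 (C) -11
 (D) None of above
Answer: C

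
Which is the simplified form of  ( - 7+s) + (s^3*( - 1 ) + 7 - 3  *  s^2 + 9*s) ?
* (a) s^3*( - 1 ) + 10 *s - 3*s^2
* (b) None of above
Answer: a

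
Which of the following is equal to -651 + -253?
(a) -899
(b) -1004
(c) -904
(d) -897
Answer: c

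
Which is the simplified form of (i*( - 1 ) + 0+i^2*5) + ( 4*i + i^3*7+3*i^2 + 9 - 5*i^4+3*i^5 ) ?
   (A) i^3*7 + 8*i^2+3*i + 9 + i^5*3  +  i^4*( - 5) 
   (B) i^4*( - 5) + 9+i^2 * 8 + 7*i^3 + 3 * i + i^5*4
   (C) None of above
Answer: A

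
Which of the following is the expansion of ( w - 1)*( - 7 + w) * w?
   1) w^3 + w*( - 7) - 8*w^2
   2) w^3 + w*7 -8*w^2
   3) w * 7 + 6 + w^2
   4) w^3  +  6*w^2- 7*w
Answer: 2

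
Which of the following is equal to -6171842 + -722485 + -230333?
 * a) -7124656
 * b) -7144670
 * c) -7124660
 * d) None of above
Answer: c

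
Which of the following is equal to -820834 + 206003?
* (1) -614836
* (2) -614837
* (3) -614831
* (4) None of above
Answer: 3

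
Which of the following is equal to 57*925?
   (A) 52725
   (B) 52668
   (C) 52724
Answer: A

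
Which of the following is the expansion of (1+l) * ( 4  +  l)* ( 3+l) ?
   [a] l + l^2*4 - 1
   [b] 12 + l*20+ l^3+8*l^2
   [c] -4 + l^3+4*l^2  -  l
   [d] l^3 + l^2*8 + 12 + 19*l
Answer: d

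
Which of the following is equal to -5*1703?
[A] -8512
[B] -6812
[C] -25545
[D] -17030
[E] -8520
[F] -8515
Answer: F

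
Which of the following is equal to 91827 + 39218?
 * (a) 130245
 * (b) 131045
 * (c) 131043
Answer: b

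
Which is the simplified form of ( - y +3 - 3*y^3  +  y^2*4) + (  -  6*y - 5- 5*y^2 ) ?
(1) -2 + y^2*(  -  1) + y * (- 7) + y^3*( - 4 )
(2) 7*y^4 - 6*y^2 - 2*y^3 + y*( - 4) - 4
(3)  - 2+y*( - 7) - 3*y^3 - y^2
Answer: 3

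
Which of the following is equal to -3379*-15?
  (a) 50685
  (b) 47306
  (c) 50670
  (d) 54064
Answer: a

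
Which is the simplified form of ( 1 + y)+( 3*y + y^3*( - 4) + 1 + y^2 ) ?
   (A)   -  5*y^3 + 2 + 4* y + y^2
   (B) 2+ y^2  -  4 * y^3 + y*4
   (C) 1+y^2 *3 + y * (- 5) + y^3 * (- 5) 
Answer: B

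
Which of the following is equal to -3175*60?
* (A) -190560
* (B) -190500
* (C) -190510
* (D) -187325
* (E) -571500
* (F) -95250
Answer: B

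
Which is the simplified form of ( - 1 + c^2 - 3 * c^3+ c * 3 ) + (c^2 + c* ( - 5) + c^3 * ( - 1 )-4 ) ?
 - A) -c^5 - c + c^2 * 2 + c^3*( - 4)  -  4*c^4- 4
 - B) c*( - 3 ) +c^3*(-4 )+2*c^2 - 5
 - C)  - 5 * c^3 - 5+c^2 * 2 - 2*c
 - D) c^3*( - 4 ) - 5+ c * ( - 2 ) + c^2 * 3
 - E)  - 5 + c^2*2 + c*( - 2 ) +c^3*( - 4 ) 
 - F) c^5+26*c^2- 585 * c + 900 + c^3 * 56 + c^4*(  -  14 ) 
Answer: E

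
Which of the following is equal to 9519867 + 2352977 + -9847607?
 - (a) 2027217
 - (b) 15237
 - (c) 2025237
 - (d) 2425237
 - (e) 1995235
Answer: c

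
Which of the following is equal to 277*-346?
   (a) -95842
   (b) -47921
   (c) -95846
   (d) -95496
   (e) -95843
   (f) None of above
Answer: a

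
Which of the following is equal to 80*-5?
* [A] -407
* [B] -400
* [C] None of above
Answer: B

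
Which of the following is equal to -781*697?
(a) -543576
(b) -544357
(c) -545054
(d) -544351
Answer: b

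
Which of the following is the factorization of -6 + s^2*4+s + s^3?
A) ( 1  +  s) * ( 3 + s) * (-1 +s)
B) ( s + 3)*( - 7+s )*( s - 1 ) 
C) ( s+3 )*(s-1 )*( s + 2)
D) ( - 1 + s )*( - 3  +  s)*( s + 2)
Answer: C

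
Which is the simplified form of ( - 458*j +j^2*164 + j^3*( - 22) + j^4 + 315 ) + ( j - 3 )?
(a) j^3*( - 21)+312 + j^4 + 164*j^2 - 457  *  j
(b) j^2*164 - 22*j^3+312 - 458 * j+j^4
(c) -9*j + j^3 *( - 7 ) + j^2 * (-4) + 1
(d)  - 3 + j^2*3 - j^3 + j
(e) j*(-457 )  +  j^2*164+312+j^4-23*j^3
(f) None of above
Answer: f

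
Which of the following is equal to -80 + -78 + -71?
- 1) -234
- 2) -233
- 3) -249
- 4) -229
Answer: 4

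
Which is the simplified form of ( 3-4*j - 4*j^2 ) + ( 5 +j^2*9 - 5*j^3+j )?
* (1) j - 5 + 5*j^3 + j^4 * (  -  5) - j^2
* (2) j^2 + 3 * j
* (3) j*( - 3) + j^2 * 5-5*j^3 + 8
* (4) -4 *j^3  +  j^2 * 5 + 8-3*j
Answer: 3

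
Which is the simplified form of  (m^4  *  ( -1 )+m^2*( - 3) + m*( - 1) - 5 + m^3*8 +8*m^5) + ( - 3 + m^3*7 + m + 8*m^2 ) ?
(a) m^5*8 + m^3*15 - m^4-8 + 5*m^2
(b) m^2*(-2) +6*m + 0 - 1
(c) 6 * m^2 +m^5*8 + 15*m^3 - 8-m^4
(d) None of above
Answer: a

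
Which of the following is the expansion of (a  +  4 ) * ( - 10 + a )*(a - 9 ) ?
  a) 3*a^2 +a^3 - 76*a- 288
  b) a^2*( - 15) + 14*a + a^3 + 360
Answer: b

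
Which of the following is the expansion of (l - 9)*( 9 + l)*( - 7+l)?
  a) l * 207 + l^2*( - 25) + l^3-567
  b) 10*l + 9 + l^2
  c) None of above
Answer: c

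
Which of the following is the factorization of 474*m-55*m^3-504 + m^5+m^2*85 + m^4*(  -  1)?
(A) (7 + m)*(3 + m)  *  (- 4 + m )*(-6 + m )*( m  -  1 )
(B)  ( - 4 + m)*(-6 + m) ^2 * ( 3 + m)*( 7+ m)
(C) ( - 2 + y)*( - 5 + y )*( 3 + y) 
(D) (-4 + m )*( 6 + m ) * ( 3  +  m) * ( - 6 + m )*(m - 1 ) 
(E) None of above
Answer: A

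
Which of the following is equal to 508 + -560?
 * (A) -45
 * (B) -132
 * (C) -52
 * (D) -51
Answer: C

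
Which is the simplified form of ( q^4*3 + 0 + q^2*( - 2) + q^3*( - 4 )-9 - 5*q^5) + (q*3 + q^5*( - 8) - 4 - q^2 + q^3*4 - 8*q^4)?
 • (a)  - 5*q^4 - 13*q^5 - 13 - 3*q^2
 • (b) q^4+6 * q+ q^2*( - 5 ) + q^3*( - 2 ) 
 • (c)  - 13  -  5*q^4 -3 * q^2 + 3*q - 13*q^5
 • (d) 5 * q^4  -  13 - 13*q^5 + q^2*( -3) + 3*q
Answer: c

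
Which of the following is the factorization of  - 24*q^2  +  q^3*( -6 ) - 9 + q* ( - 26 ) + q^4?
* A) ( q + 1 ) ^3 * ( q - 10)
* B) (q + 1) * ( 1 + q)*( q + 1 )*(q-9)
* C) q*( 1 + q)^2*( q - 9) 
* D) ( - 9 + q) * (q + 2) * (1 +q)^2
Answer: B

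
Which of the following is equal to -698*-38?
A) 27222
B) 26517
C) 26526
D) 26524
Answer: D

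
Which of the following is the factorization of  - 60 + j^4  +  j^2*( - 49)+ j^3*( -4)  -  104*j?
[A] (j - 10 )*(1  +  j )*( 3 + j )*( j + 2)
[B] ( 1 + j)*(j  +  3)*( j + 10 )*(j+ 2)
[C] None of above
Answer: A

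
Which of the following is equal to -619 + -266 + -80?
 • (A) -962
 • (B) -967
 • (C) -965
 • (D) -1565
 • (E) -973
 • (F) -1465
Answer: C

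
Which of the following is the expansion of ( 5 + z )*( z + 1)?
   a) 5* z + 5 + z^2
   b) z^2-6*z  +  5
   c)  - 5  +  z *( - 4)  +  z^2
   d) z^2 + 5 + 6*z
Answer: d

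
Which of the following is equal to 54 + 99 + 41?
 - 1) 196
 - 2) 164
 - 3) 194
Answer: 3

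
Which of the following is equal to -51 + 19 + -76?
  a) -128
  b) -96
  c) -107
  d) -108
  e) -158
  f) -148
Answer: d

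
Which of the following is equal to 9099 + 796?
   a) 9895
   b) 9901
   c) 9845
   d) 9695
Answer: a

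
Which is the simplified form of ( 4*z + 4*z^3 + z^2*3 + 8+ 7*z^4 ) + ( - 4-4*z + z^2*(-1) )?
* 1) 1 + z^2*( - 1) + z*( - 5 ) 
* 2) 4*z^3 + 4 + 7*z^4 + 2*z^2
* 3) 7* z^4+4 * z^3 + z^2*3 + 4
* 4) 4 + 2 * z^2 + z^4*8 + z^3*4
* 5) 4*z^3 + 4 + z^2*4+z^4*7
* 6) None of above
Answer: 2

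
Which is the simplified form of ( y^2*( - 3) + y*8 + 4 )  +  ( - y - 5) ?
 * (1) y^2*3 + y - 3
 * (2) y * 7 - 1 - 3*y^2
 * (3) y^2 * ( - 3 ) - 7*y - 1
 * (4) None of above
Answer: 2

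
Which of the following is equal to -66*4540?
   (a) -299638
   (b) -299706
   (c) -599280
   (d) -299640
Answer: d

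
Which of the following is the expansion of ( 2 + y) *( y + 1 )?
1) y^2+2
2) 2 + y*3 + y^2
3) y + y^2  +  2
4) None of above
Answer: 2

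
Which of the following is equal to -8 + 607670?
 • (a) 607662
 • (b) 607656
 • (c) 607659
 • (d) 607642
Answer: a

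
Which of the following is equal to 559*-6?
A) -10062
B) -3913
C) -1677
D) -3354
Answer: D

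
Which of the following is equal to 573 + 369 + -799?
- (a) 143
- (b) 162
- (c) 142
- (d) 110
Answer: a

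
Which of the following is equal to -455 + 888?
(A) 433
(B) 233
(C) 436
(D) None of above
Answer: A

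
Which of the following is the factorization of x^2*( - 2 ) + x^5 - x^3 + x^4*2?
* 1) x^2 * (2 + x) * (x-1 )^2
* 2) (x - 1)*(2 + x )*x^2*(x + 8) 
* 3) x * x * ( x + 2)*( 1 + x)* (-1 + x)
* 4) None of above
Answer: 3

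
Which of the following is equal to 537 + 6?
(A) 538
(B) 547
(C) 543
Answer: C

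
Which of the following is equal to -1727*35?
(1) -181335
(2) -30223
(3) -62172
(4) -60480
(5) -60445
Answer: 5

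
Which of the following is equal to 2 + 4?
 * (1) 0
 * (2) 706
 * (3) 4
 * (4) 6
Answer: 4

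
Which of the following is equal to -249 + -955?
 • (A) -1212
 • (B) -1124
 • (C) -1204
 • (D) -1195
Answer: C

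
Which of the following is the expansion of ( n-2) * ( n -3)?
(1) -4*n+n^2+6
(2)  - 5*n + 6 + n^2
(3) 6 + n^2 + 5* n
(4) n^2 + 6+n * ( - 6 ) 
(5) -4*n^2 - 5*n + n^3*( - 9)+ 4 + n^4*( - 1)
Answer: 2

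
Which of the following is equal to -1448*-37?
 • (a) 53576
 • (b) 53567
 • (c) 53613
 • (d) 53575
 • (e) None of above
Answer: a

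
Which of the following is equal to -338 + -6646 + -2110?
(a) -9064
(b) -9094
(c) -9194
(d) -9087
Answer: b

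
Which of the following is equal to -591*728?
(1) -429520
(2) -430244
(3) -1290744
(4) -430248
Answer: 4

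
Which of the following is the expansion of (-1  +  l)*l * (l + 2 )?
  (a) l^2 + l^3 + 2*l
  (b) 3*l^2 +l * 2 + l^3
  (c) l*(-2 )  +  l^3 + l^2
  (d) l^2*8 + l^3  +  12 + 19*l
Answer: c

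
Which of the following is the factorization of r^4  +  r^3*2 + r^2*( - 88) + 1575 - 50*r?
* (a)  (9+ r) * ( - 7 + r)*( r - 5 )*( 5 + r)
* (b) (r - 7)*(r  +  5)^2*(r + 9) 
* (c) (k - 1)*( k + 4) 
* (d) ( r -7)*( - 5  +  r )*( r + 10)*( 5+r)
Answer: a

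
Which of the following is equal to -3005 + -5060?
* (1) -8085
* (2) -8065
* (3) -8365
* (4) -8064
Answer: 2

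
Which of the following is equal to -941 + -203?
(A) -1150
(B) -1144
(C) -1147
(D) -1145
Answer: B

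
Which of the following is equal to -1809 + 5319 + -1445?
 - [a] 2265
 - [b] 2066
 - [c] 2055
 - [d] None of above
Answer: d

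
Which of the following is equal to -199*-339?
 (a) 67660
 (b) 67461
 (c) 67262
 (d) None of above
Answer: b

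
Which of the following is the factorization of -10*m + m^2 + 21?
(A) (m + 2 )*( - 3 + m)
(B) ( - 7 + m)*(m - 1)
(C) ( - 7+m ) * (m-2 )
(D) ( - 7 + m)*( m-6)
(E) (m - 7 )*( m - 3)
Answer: E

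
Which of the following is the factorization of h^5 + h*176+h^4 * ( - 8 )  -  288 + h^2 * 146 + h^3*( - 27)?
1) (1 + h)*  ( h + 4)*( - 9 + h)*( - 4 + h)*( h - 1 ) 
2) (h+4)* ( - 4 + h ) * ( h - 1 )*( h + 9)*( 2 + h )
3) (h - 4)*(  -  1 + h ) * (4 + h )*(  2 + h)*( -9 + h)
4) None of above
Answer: 3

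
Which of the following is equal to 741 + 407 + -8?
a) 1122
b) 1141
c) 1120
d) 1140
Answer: d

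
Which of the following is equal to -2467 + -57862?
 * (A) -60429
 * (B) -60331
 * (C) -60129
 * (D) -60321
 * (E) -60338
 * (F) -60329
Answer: F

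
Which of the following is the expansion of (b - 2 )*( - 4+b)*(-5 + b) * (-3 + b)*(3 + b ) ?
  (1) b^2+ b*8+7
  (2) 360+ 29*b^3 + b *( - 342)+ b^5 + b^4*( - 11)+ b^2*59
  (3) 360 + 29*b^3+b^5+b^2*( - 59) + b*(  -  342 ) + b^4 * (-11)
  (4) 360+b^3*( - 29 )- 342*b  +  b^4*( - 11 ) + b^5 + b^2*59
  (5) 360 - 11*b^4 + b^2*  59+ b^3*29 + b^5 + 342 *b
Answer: 2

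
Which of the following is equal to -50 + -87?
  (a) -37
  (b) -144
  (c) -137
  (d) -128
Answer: c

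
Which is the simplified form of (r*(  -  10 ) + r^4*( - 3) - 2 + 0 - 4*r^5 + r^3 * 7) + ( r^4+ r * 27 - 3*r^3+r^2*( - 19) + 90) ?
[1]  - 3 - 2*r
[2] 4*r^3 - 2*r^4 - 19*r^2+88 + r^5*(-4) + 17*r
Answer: 2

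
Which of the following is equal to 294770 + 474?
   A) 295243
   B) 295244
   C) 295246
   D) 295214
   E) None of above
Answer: B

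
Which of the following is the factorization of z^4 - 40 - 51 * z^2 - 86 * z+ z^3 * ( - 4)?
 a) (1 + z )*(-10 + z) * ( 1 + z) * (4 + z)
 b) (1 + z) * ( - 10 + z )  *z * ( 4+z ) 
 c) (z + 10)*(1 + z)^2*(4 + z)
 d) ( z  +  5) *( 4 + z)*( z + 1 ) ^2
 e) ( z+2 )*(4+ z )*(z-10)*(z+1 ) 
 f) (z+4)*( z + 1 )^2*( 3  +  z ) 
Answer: a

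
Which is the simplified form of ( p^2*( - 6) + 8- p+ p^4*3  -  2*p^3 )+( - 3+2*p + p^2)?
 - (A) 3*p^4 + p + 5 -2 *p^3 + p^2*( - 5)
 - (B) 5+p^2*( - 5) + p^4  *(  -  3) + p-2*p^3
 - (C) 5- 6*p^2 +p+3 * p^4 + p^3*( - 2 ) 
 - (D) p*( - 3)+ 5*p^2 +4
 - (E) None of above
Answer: A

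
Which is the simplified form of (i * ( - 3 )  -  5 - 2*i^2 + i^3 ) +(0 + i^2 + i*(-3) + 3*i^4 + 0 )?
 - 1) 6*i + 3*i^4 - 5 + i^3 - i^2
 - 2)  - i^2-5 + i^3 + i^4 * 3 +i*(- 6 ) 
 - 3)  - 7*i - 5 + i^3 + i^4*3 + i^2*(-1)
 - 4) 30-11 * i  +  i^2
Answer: 2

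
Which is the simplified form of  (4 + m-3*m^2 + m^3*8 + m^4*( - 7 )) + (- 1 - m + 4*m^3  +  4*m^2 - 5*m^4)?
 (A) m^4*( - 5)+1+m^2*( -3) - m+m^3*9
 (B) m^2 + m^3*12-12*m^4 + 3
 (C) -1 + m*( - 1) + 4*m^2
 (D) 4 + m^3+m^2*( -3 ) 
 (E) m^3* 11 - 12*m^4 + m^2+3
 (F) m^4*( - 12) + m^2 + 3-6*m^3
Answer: B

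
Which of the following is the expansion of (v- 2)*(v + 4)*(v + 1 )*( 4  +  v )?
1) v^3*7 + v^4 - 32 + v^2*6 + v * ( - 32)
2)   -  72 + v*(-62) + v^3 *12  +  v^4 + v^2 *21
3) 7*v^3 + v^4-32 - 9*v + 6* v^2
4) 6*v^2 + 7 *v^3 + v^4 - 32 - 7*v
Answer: 1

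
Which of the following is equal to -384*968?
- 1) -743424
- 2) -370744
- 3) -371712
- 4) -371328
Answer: 3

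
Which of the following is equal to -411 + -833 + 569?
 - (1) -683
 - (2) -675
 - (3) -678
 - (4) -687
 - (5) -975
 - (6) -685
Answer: 2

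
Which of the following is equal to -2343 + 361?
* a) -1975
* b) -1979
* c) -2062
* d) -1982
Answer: d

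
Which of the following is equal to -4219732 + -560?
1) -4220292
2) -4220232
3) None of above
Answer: 1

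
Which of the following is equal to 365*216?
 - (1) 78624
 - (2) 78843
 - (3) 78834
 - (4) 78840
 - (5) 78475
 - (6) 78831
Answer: 4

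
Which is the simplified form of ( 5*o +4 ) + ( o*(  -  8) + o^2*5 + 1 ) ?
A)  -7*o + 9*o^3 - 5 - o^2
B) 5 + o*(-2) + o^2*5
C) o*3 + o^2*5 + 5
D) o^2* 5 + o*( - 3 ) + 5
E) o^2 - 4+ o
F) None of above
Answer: D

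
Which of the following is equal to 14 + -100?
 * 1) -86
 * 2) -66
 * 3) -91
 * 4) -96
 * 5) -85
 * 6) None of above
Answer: 1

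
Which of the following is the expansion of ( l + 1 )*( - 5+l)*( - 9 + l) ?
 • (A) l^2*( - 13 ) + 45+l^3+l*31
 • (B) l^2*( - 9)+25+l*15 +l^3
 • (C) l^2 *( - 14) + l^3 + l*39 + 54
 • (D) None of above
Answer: A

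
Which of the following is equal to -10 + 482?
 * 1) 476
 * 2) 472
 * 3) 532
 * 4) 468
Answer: 2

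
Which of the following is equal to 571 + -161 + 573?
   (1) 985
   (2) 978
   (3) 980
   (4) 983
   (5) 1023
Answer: 4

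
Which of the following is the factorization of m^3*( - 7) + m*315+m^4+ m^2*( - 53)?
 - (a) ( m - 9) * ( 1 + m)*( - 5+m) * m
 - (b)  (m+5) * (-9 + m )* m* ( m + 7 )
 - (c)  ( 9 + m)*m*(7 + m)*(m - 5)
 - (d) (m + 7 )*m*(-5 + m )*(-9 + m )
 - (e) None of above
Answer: d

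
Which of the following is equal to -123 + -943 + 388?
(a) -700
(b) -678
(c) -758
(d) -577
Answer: b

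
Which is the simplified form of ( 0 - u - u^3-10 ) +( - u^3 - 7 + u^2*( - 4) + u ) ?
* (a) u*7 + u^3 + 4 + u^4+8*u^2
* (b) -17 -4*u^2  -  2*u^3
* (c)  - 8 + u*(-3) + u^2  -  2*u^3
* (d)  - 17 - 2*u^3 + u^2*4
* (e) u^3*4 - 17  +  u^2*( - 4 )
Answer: b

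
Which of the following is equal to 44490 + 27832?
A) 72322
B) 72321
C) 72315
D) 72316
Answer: A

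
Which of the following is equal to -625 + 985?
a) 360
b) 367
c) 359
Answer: a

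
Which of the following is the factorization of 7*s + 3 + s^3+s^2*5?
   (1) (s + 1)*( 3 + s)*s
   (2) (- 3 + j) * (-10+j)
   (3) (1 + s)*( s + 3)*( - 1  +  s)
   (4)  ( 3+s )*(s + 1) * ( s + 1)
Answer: 4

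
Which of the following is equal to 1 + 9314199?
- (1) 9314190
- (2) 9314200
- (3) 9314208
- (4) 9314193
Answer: 2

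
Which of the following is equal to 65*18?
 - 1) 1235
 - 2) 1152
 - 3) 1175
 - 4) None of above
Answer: 4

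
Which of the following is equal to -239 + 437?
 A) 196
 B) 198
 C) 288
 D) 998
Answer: B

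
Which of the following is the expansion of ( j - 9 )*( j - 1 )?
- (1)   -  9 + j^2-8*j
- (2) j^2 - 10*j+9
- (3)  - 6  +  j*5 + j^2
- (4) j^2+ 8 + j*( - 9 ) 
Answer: 2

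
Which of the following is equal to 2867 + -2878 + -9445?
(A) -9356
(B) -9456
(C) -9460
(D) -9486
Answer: B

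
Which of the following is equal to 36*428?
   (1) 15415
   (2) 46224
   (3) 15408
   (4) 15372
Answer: 3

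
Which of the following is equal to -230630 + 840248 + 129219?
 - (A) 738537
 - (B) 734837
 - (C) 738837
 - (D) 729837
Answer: C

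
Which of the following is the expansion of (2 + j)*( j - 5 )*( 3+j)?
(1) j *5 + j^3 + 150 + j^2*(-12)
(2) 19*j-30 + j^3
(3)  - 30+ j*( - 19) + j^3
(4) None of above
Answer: 3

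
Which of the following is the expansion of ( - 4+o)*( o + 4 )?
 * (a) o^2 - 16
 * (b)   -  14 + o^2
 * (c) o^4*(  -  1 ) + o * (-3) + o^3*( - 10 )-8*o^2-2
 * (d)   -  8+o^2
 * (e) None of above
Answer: a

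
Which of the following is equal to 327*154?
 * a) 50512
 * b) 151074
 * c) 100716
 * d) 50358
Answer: d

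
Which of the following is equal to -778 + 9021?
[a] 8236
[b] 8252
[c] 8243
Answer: c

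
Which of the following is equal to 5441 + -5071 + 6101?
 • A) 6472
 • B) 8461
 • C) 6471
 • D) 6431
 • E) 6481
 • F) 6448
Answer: C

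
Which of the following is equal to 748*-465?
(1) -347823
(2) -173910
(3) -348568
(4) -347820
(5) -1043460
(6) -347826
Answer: 4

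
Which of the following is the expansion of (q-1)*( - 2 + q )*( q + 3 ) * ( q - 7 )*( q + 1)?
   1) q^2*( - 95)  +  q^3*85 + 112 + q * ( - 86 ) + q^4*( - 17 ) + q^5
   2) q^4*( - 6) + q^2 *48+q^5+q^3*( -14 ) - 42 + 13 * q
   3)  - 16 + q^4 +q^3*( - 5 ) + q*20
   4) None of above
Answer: 2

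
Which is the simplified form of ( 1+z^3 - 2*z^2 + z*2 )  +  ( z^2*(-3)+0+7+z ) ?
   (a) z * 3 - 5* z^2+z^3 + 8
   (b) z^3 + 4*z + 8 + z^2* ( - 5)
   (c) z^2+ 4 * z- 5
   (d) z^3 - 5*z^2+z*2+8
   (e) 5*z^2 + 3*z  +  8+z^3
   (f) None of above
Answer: a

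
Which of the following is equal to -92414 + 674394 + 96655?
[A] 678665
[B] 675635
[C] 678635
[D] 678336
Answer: C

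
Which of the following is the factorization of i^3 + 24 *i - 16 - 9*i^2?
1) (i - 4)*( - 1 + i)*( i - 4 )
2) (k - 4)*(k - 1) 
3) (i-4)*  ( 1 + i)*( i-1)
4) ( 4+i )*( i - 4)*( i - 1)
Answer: 1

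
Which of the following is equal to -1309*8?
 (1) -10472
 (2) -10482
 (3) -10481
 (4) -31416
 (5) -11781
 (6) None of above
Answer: 1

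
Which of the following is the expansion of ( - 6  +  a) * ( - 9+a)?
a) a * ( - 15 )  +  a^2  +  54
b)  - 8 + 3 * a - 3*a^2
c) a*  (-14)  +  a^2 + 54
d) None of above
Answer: a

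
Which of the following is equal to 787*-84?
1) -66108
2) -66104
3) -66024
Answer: 1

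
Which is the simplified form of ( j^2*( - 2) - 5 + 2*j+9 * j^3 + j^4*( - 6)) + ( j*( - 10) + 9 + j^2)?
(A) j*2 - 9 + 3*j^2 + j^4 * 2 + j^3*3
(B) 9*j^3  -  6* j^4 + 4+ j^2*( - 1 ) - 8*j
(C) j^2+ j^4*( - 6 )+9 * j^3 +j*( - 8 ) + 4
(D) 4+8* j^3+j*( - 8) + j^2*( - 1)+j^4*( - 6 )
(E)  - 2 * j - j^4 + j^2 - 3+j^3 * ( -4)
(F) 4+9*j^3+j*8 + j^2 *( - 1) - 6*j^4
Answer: B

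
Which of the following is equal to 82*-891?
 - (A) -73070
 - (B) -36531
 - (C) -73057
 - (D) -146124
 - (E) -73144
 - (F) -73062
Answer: F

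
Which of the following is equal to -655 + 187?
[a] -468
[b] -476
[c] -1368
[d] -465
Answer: a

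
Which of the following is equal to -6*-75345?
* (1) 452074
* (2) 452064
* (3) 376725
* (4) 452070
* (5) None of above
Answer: 4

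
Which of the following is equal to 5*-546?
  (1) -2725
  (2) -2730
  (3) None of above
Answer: 2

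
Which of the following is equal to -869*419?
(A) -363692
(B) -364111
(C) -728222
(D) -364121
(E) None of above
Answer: B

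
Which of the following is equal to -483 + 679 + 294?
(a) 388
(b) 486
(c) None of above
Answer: c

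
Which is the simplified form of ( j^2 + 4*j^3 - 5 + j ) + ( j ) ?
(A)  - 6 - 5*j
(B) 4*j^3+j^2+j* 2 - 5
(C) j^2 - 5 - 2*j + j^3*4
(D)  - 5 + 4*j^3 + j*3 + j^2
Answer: B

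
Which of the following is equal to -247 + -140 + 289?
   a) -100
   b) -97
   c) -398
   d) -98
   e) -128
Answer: d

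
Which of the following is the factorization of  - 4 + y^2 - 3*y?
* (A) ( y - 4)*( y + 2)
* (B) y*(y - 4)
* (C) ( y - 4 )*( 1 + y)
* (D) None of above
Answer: C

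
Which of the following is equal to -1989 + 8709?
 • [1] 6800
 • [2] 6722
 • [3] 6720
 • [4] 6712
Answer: 3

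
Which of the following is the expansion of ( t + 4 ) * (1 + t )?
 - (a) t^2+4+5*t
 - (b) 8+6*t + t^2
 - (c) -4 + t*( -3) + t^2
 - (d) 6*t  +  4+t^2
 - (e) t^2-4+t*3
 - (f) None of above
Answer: a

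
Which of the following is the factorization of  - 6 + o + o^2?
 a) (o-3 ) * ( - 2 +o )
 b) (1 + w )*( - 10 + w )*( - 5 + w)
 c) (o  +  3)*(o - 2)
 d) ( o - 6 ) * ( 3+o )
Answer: c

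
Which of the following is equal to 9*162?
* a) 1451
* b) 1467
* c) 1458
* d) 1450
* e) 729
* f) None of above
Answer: c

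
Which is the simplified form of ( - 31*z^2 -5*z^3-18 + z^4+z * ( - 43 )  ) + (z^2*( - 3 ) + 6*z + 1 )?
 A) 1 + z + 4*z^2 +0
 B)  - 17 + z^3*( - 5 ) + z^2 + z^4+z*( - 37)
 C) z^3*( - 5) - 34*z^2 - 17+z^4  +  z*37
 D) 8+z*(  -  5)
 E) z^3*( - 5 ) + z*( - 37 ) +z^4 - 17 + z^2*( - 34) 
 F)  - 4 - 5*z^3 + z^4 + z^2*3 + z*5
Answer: E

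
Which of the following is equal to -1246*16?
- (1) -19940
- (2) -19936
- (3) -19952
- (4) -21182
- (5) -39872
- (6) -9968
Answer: 2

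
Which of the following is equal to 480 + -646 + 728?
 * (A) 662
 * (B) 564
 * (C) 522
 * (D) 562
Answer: D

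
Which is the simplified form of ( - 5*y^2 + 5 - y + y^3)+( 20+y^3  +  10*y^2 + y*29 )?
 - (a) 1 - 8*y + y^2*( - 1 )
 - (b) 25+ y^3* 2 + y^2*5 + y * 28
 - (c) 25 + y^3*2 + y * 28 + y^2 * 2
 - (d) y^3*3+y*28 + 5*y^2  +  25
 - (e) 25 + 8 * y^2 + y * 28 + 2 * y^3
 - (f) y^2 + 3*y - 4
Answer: b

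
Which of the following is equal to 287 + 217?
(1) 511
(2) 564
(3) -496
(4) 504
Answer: 4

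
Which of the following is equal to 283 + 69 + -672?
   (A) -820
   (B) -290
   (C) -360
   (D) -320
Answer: D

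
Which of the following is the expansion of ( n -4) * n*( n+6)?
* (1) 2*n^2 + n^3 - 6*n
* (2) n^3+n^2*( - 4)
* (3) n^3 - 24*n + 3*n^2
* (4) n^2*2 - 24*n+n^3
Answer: 4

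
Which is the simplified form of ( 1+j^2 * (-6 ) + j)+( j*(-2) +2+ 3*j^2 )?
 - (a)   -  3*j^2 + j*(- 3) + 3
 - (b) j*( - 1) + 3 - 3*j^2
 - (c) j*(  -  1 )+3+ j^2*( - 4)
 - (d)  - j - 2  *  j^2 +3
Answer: b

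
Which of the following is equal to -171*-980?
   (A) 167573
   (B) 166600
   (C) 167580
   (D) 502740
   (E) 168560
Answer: C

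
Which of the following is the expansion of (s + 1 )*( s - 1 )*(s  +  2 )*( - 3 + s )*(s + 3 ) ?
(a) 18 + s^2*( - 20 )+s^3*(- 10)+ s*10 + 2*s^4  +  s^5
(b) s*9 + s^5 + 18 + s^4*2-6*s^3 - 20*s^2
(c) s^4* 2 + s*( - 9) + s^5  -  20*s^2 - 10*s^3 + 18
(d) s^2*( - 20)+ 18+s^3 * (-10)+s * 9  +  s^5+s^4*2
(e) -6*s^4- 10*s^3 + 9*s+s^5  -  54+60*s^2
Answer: d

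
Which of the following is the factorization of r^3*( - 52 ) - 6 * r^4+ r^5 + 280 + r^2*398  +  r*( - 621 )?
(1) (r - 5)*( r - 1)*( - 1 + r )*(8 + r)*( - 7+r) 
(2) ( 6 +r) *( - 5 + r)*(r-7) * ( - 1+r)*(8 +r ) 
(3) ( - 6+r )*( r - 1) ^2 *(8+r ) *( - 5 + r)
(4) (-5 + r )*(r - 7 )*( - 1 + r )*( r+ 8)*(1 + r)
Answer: 1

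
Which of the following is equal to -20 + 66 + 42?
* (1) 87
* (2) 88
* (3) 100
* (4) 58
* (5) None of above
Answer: 2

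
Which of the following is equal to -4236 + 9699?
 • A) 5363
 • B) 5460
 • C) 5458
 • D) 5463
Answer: D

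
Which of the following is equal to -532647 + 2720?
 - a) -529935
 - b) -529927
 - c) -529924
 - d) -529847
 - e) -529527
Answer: b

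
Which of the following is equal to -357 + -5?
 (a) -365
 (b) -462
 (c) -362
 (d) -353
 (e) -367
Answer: c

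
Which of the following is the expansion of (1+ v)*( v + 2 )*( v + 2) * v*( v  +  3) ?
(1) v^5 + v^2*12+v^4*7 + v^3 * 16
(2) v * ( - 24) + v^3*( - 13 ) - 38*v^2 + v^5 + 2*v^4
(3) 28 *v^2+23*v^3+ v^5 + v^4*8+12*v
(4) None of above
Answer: 3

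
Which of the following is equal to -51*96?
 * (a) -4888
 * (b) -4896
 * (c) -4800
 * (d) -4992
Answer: b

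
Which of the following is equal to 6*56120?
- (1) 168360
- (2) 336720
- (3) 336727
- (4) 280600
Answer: 2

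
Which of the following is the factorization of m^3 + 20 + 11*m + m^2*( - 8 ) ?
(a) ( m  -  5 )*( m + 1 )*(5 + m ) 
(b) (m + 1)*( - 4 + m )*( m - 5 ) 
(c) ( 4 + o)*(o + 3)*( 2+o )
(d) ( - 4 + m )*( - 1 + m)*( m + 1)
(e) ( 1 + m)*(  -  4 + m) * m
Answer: b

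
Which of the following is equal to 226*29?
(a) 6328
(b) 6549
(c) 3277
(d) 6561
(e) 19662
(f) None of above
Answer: f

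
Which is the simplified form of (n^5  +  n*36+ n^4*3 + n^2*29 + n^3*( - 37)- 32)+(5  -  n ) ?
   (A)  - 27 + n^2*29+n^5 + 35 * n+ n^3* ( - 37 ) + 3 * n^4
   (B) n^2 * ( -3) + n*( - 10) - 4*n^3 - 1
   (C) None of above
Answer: A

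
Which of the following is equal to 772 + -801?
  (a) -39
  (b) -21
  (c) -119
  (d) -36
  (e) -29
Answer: e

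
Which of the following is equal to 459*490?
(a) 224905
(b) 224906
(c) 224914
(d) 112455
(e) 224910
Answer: e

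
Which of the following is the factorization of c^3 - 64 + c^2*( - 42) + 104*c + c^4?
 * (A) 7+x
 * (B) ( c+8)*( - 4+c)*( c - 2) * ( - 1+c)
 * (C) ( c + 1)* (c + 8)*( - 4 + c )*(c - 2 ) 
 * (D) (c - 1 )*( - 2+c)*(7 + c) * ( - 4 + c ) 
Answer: B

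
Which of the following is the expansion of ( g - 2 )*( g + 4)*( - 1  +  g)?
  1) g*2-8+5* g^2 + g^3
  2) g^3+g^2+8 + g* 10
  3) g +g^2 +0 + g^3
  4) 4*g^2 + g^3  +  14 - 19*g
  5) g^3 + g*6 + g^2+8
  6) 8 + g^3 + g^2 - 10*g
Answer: 6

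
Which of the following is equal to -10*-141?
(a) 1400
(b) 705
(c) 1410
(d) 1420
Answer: c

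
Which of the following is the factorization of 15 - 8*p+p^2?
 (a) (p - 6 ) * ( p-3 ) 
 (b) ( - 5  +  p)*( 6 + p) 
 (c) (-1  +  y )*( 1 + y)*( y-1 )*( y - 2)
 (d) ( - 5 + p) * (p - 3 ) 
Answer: d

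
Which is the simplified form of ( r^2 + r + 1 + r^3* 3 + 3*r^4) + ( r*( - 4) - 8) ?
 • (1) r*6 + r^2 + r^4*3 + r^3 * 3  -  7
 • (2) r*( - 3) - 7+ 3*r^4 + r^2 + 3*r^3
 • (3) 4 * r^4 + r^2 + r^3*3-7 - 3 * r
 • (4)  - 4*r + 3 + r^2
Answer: 2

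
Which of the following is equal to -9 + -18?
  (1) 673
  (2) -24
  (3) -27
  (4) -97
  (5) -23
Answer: 3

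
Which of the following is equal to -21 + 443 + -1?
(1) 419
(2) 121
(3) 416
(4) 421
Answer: 4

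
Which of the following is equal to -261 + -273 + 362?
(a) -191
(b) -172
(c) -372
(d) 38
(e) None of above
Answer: b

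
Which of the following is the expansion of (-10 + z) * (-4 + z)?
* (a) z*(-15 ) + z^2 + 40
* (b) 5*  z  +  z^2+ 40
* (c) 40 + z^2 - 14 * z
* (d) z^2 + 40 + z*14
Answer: c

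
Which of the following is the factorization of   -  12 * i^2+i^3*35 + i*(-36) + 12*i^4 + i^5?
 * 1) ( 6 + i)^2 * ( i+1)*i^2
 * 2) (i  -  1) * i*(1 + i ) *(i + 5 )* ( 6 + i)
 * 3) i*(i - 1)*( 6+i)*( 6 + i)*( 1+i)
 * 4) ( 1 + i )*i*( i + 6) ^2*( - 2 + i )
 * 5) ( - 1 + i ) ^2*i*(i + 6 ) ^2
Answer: 3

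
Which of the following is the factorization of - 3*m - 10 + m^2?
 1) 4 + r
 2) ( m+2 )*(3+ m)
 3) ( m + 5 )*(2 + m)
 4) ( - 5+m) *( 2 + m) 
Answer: 4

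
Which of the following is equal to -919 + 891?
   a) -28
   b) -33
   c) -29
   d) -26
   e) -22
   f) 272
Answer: a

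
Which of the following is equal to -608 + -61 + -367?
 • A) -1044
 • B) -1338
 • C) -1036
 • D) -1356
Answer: C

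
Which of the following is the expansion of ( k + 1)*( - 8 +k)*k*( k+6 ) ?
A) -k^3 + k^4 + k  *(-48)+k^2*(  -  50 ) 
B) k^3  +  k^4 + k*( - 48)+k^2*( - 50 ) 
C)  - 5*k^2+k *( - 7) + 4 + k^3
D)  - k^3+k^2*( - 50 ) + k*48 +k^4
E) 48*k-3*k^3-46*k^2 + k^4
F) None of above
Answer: A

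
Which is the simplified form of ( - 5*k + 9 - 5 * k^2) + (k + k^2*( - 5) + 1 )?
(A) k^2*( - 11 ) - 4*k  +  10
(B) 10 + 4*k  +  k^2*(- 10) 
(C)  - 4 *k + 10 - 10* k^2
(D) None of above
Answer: C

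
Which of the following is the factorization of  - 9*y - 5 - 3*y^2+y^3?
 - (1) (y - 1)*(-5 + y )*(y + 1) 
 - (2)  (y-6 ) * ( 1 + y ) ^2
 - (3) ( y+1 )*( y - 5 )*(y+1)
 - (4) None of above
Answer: 3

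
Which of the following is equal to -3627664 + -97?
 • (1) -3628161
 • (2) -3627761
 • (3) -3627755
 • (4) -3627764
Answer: 2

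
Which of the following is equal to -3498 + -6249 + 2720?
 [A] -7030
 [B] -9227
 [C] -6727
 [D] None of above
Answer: D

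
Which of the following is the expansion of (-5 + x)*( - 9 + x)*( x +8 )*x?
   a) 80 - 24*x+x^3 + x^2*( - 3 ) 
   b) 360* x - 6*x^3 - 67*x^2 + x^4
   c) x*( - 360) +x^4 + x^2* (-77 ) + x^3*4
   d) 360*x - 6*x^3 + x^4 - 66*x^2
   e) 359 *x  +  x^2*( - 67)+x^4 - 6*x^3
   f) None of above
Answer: b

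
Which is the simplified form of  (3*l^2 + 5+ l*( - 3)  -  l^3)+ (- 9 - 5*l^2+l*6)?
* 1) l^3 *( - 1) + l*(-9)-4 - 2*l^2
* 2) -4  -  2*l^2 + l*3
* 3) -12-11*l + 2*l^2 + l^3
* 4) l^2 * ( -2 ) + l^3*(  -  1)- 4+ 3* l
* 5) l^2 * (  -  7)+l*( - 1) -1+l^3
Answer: 4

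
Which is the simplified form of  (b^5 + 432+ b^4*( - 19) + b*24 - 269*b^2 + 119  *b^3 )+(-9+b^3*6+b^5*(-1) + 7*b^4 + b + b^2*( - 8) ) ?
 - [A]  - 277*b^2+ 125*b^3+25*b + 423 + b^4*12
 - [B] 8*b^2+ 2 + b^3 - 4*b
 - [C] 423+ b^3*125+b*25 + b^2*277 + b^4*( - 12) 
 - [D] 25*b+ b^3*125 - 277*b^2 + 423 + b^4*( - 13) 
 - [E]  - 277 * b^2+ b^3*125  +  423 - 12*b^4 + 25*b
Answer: E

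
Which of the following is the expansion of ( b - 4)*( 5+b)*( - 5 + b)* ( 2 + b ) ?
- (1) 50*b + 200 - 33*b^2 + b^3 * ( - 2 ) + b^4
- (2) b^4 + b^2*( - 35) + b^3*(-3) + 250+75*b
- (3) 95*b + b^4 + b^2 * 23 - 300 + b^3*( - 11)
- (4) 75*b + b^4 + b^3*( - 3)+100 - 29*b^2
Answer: 1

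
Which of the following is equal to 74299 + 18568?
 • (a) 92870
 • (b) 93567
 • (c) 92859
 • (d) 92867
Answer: d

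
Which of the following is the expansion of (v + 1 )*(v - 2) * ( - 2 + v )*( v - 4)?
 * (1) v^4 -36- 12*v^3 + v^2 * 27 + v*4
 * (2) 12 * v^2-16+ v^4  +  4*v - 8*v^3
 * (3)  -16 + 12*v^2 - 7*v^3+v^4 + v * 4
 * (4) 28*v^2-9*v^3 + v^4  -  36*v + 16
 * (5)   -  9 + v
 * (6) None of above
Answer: 3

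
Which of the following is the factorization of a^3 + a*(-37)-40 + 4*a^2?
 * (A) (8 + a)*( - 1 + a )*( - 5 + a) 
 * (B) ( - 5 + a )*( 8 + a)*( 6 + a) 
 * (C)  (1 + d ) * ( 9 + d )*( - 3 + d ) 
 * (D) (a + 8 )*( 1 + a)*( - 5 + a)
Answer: D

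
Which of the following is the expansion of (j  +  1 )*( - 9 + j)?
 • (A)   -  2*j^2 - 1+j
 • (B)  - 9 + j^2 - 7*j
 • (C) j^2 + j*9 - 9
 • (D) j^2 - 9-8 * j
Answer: D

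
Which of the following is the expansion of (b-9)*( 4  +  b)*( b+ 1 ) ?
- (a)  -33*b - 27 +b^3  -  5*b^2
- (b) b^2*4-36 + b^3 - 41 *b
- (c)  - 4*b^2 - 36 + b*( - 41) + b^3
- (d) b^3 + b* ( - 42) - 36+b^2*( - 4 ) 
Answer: c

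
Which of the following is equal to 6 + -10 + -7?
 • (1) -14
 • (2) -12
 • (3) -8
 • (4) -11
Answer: 4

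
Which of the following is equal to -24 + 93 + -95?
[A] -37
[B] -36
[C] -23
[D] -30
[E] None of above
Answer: E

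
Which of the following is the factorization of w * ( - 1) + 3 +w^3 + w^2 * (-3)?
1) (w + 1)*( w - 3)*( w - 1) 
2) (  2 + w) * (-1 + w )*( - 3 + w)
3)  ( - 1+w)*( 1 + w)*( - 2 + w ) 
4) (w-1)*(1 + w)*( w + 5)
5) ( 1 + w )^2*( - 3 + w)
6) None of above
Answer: 1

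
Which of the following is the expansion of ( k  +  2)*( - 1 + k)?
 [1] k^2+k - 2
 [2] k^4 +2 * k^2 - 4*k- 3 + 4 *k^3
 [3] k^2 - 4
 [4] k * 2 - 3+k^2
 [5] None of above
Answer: 1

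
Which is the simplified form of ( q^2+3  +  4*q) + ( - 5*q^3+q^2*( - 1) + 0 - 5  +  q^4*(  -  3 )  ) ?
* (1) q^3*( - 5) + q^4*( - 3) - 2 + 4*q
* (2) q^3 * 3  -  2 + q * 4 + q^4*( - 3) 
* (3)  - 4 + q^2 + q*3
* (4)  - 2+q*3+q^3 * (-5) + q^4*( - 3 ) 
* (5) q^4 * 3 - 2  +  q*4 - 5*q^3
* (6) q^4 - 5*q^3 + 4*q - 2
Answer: 1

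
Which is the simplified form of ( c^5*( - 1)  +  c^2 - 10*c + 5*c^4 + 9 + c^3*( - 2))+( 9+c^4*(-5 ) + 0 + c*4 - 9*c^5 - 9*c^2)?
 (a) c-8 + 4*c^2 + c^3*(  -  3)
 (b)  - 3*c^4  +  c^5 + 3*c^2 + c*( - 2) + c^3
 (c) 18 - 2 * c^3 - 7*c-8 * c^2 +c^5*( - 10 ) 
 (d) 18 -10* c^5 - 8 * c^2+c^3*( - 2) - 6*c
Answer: d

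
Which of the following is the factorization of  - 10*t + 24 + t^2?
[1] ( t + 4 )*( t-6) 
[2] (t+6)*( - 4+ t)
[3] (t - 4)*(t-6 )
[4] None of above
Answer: 3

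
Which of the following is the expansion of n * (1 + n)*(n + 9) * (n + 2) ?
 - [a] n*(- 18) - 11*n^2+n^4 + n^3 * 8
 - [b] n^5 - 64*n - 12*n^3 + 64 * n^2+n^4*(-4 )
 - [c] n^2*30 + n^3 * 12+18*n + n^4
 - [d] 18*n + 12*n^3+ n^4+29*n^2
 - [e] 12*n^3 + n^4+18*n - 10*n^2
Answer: d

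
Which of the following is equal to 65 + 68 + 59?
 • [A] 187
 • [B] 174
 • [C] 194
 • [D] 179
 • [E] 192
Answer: E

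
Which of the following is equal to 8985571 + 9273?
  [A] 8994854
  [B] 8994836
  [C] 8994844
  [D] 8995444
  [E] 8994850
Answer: C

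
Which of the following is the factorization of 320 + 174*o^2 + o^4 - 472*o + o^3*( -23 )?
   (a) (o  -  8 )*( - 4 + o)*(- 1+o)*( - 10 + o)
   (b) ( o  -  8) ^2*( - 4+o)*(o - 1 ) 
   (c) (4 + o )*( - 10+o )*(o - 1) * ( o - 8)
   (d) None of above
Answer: a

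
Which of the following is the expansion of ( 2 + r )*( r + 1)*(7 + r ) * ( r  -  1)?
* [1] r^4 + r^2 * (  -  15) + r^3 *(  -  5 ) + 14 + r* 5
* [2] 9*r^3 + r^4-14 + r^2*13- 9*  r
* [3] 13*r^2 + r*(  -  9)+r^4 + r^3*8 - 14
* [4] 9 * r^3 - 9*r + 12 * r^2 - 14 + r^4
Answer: 2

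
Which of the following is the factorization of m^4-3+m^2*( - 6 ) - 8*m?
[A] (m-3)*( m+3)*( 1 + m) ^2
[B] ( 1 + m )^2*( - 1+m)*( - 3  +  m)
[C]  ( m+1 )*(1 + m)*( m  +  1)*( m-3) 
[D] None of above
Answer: C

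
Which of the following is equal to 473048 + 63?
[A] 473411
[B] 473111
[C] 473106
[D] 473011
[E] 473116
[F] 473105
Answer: B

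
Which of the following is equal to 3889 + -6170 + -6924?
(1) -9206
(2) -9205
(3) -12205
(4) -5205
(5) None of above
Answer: 2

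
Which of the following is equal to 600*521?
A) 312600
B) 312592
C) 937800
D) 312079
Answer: A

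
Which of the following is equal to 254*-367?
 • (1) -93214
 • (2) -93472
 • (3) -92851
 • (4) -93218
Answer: 4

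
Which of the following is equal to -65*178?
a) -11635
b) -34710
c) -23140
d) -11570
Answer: d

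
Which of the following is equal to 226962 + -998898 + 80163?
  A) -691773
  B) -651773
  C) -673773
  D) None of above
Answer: A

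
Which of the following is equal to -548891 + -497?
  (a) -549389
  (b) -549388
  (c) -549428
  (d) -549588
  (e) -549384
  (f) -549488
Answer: b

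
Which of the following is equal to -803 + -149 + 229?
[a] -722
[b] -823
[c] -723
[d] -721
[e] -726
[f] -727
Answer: c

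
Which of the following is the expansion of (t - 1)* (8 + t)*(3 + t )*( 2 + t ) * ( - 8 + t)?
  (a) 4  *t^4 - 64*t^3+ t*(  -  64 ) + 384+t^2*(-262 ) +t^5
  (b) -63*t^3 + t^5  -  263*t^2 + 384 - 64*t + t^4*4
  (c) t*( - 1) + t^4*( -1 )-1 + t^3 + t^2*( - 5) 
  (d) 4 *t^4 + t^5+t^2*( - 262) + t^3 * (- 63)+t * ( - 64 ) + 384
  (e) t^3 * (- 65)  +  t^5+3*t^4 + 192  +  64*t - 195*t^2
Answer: d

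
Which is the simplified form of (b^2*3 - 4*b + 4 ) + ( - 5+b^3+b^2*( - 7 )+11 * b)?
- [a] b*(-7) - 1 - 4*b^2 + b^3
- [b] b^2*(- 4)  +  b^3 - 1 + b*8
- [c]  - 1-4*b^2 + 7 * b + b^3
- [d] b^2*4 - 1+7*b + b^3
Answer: c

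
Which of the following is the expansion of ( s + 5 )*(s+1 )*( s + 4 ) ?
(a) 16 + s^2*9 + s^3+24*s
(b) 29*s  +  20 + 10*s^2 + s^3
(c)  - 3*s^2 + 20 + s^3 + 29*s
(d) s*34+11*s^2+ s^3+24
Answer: b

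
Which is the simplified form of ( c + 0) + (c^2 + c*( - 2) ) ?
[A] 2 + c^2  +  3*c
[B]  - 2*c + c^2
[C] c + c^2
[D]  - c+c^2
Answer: D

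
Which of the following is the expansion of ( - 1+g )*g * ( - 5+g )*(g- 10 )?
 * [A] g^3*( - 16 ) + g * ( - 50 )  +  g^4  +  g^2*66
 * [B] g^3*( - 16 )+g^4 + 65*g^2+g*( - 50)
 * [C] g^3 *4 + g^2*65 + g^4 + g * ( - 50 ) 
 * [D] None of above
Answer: B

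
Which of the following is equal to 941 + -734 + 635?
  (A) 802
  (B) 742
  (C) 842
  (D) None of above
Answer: C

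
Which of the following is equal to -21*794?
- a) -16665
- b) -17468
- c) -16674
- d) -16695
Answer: c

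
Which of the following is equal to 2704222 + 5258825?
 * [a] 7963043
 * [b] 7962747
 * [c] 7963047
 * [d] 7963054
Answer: c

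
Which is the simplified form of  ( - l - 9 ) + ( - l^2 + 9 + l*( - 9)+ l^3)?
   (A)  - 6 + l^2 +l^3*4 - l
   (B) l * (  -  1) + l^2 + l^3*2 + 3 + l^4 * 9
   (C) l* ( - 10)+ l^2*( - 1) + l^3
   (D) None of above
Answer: C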